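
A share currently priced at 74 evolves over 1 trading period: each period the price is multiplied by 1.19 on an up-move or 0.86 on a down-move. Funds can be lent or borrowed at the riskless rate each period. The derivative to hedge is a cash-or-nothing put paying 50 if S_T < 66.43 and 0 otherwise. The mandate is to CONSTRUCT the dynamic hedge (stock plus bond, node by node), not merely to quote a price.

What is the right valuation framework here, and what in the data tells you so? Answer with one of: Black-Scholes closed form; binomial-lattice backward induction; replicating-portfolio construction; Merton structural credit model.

Key observation: since the answer must list Δ and B at each node of the 1.19/0.86 lattice on 74, the replicating-portfolio method — solving the two-state system at every node — is the one that applies.

framework: replicating-portfolio construction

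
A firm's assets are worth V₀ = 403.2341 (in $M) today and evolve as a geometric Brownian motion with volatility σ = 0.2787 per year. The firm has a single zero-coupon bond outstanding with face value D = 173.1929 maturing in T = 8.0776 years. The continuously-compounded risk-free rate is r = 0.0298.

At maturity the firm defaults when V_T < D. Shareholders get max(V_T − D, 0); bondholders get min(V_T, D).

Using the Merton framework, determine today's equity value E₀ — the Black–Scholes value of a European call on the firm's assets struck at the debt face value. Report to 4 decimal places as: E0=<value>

With assets at 403.2341 and a single debt payment of 173.1929 at 8.0776 years:
d₁ = [ln(V₀/D) + (r + σ²/2)T] / (σ√T)
   = [ln(403.2341/173.1929) + (0.0298 + 0.5·0.2787²)·8.0776] / (0.2787·√8.0776)
   = [0.845111 + 0.554421] / 0.792097 = 1.766871
d₂ = d₁ − σ√T = 1.766871 − 0.792097 = 0.974774
N(d₁) = 0.961375,  N(d₂) = 0.835164,  e^(−rT) = 0.786068
E₀ = V₀·N(d₁) − D·e^(−rT)·N(d₂)
   = 403.2341·0.961375 − 173.1929·0.786068·0.835164 = 273.958892

E0=273.9589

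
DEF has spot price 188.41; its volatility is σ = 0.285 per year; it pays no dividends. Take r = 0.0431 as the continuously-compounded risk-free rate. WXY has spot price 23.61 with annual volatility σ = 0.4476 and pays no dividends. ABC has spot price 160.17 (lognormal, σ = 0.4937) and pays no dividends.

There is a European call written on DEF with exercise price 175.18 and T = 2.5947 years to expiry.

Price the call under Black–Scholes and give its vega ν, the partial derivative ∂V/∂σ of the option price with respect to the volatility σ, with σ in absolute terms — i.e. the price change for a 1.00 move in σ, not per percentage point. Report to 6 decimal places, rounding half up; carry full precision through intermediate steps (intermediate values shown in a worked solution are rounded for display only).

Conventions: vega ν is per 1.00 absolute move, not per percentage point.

σ√T = 0.285·√2.5947 = 0.459080
d₁ = (ln(S/K) + (r+σ²/2)T) / (σ√T) = (ln(188.41/175.18) + (0.0431+0.285²/2)·2.5947) / 0.459080 = (0.072806 + 0.217209) / 0.459080 = 0.631731
d₂ = d₁ − σ√T = 0.631731 − 0.459080 = 0.172651
e^{−rT} = 0.894195
N(d₁) = 0.736219,  N(d₂) = 0.568537
Call price V = S·N(d₁) − K·e^{−rT}·N(d₂) = 138.710977 − 89.058542 = 49.652435
φ(d₁) = (1/√(2π))·e^{−d₁²/2} = 0.326776
ν = S·φ(d₁)·√T = 99.173926

price = 49.652435
ν = 99.173926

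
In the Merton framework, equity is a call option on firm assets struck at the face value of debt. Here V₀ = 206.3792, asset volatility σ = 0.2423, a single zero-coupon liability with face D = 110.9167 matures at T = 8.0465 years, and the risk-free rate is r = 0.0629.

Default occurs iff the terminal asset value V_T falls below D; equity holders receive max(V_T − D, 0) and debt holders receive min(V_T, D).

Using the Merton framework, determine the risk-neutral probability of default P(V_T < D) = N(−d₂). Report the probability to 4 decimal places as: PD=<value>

PD=0.0975

With assets at 206.3792 and a single debt payment of 110.9167 at 8.0465 years:
d₁ = [ln(V₀/D) + (r + σ²/2)T] / (σ√T)
   = [ln(206.3792/110.9167) + (0.0629 + 0.5·0.2423²)·8.0465] / (0.2423·√8.0465)
   = [0.620936 + 0.742327] / 0.687317 = 1.983456
d₂ = d₁ − σ√T = 1.983456 − 0.687317 = 1.296140
risk-neutral PD = N(−d₂) = N(-1.296140) = 0.097464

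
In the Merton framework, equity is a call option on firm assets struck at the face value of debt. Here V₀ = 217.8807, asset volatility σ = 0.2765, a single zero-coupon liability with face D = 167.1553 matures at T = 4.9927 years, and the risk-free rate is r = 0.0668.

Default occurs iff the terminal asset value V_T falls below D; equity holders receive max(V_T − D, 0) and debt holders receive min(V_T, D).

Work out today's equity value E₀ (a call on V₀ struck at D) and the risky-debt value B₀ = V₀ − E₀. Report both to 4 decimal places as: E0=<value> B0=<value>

Apply the equity-as-call identities (strike 167.1553, horizon 4.9927 years):
d₁ = [ln(V₀/D) + (r + σ²/2)T] / (σ√T)
   = [ln(217.8807/167.1553) + (0.0668 + 0.5·0.2765²)·4.9927] / (0.2765·√4.9927)
   = [0.265024 + 0.524364] / 0.617821 = 1.277697
d₂ = d₁ − σ√T = 1.277697 − 0.617821 = 0.659875
N(d₁) = 0.899322,  N(d₂) = 0.745333,  e^(−rT) = 0.716403
E₀ = V₀·N(d₁) − D·e^(−rT)·N(d₂)
   = 217.8807·0.899322 − 167.1553·0.716403·0.745333 = 106.690803
B₀ = V₀ − E₀ = 217.8807 − 106.690803 = 111.189897

E0=106.6908 B0=111.1899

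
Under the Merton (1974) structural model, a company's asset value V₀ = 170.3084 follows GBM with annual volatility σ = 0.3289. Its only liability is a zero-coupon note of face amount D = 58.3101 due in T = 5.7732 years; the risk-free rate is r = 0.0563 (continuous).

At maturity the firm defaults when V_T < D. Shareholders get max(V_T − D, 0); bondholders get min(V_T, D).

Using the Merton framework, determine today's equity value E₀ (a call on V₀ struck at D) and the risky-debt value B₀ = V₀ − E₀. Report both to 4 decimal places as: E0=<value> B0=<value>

E0=129.1559 B0=41.1525

Apply the equity-as-call identities (strike 58.3101, horizon 5.7732 years):
d₁ = [ln(V₀/D) + (r + σ²/2)T] / (σ√T)
   = [ln(170.3084/58.3101) + (0.0563 + 0.5·0.3289²)·5.7732] / (0.3289·√5.7732)
   = [1.071836 + 0.637290] / 0.790264 = 2.162727
d₂ = d₁ − σ√T = 2.162727 − 0.790264 = 1.372463
N(d₁) = 0.984719,  N(d₂) = 0.915040,  e^(−rT) = 0.722505
E₀ = V₀·N(d₁) − D·e^(−rT)·N(d₂)
   = 170.3084·0.984719 − 58.3101·0.722505·0.915040 = 129.155866
B₀ = V₀ − E₀ = 170.3084 − 129.155866 = 41.152534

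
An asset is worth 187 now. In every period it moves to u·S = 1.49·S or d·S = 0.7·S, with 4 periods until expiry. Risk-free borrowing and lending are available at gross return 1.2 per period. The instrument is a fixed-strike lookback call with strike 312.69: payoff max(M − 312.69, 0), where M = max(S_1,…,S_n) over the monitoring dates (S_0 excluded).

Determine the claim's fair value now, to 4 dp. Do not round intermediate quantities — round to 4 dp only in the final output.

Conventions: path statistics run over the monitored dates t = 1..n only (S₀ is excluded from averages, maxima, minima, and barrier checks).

price = 79.7242

With p* = (R−d)/(u−d) = 0.6329, sum probability × payoff across the paths and divide by R^4.
Enumerate all 2^4 = 16 price paths (U = up ×1.49, D = down ×0.7); each path with k up-moves has probability p*^k·(1−p*)^(4−k).
DDDD: M=130.9000, payoff=0.0000, prob=0.018159
UDDD: M=278.6300, payoff=0.0000, prob=0.031308
DUDD: M=195.0410, payoff=0.0000, prob=0.031308
UUDD: M=415.1587, payoff=102.4687, prob=0.053979
DDUD: M=136.5287, payoff=0.0000, prob=0.031308
UDUD: M=290.6111, payoff=0.0000, prob=0.053979
DUUD: M=290.6111, payoff=0.0000, prob=0.053979
UUUD: M=618.5865, payoff=305.8965, prob=0.093068
DDDU: M=130.9000, payoff=0.0000, prob=0.031308
UDDU: M=278.6300, payoff=0.0000, prob=0.053979
DUDU: M=203.4278, payoff=0.0000, prob=0.053979
UUDU: M=433.0105, payoff=120.3205, prob=0.093068
DDUU: M=203.4278, payoff=0.0000, prob=0.053979
UDUU: M=433.0105, payoff=120.3205, prob=0.093068
DUUU: M=433.0105, payoff=120.3205, prob=0.093068
UUUU: M=921.6938, payoff=609.0038, prob=0.160462
Price = Σ prob·payoff / R^4 = 165.316081 / 2.073600 = 79.7242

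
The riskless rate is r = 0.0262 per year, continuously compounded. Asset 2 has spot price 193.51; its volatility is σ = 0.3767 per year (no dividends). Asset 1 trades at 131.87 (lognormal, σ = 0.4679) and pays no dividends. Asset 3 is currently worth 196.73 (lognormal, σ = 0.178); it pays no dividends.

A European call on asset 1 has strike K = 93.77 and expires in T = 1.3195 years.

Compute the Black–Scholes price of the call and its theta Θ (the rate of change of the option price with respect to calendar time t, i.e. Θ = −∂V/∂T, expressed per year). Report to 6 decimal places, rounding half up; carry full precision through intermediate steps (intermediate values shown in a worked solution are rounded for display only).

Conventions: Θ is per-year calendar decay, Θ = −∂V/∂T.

price = 49.528243
Θ = -8.291690

σ√T = 0.4679·√1.3195 = 0.537474
d₁ = (ln(S/K) + (r+σ²/2)T) / (σ√T) = (ln(131.87/93.77) + (0.0262+0.4679²/2)·1.3195) / 0.537474 = (0.340972 + 0.179010) / 0.537474 = 0.967454
d₂ = d₁ − σ√T = 0.967454 − 0.537474 = 0.429980
e^{−rT} = 0.966020
N(d₁) = 0.833342,  N(d₂) = 0.666395
Call price V = S·N(d₁) − K·e^{−rT}·N(d₂) = 109.892744 − 60.364501 = 49.528243
φ(d₁) = (1/√(2π))·e^{−d₁²/2} = 0.249843
Θ = −S·φ(d₁)·σ/(2√T) − r·K·e^{−rT}·N(d₂) = −6.710140 − 1.581550 = -8.291690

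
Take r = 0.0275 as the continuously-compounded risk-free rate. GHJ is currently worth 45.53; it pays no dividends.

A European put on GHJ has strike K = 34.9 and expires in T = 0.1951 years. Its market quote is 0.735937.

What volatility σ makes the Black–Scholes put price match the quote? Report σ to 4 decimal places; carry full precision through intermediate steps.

sigma = 0.5755

At σ = 0.5755 the Black–Scholes value reproduces the quote:
σ√T = 0.5755·√0.1951 = 0.254199
d₁ = (ln(S/K) + (r+σ²/2)T) / (σ√T) = (ln(45.53/34.9) + (0.0275+0.5755²/2)·0.1951) / 0.254199 = (0.265885 + 0.037674) / 0.254199 = 1.194176
d₂ = d₁ − σ√T = 1.194176 − 0.254199 = 0.939977
e^{−rT} = 0.994649
N(−d₁) = 0.116205,  N(−d₂) = 0.173615
V = K·e^{−rT}·N(−d₂) − S·N(−d₁) = 6.026730 − 5.290793 = 0.735937 (equal to the quote); since ∂V/∂σ > 0 for all σ, the implied volatility is unique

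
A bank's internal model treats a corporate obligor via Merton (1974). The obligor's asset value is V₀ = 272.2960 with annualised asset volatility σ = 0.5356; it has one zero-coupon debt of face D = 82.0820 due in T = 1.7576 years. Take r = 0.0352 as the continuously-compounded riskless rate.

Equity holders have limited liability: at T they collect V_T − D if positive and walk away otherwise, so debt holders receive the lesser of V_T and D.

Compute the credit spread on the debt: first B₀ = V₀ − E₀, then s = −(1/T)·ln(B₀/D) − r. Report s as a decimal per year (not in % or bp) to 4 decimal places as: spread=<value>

Work the structural quantities from V₀ = 272.2960 against face 82.0820:
d₁ = [ln(V₀/D) + (r + σ²/2)T] / (σ√T)
   = [ln(272.2960/82.0820) + (0.0352 + 0.5·0.5356²)·1.7576] / (0.5356·√1.7576)
   = [1.199171 + 0.313967] / 0.710069 = 2.130972
d₂ = d₁ − σ√T = 2.130972 − 0.710069 = 1.420903
N(d₁) = 0.983454,  N(d₂) = 0.922328,  e^(−rT) = 0.940007
E₀ = V₀·N(d₁) − D·e^(−rT)·N(d₂)
   = 272.2960·0.983454 − 82.0820·0.940007·0.922328 = 196.626007
B₀ = V₀ − E₀ = 272.2960 − 196.626007 = 75.669993
spread = −(1/T)·ln(B₀/D) − r = −(1/1.7576)·ln(75.669993/82.0820) − 0.0352 = 0.01107734

spread=0.0111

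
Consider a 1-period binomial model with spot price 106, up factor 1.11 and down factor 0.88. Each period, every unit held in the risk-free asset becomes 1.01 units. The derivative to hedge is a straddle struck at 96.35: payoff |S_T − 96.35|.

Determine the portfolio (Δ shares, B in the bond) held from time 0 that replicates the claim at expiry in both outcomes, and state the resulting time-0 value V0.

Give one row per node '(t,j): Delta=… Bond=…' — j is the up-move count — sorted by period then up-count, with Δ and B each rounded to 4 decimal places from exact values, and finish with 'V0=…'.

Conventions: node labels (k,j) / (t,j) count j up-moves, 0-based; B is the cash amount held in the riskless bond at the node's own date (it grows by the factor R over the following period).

(0,0): Delta=0.7482 Bond=-66.0573
V0=13.2471

Risk-neutral probability p* = (R−d)/(u−d) = (1.01−0.88)/(1.11−0.88) = 0.5652.
Expiry values: V(1,0)=3.0700, V(1,1)=21.3100
(0,0): S=106.0000. Δ = (V_up−V_dn)/(S_up−S_dn) = (21.3100−3.0700)/(117.6600−93.2800) = 0.7482. V = [p*·21.3100 + (1−p*)·3.0700]/1.01 = 13.2471. B = V − Δ·S = -66.0573.
Sanity check at the root: Δ(0,0)·S0 + B(0,0) reproduces V0 = 13.2471.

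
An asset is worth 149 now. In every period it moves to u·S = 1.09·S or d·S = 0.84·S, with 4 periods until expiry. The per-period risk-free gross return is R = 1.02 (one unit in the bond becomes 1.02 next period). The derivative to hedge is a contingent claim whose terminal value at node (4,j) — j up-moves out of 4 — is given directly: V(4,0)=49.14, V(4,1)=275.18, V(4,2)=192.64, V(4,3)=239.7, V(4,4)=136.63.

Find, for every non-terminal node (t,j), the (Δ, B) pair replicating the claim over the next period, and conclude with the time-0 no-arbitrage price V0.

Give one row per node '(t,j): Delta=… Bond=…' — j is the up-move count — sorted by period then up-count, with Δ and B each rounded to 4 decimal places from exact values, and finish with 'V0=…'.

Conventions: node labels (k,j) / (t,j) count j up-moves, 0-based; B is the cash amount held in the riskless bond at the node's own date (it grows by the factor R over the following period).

Risk-neutral probability p* = (R−d)/(u−d) = (1.02−0.84)/(1.09−0.84) = 0.7200.
Payoffs at expiry: V(4,0)=49.1400, V(4,1)=275.1800, V(4,2)=192.6400, V(4,3)=239.7000, V(4,4)=136.6300
Node (3,0) S=88.3129: V=(p*·275.1800+(1−p*)·49.1400)/1.02=207.7341; Δ=(275.1800−49.1400)/(96.2611−74.1828)=10.2381; B=V−Δ·S=-696.4259
Node (3,1) S=114.5965: V=(p*·192.6400+(1−p*)·275.1800)/1.02=211.5208; Δ=(192.6400−275.1800)/(124.9102−96.2611)=-2.8811; B=V−Δ·S=541.6808
Node (3,2) S=148.7026: V=(p*·239.7000+(1−p*)·192.6400)/1.02=222.0816; Δ=(239.7000−192.6400)/(162.0858−124.9102)=1.2659; B=V−Δ·S=33.8416
Node (3,3) S=192.9593: V=(p*·136.6300+(1−p*)·239.7000)/1.02=162.2447; Δ=(136.6300−239.7000)/(210.3257−162.0858)=-2.1366; B=V−Δ·S=574.5247
Node (2,0) S=105.1344: V=(p*·211.5208+(1−p*)·207.7341)/1.02=206.3338; Δ=(211.5208−207.7341)/(114.5965−88.3129)=0.1441; B=V−Δ·S=191.1872
Node (2,1) S=136.4244: V=(p*·222.0816+(1−p*)·211.5208)/1.02=214.8280; Δ=(222.0816−211.5208)/(148.7026−114.5965)=0.3096; B=V−Δ·S=172.5849
Node (2,2) S=177.0269: V=(p*·162.2447+(1−p*)·222.0816)/1.02=175.4892; Δ=(162.2447−222.0816)/(192.9593−148.7026)=-1.3520; B=V−Δ·S=414.8367
Node (1,0) S=125.1600: V=(p*·214.8280+(1−p*)·206.3338)/1.02=208.2839; Δ=(214.8280−206.3338)/(136.4244−105.1344)=0.2715; B=V−Δ·S=174.3074
Node (1,1) S=162.4100: V=(p*·175.4892+(1−p*)·214.8280)/1.02=182.8471; Δ=(175.4892−214.8280)/(177.0269−136.4244)=-0.9689; B=V−Δ·S=340.2021
Node (0,0) S=149.0000: V=(p*·182.8471+(1−p*)·208.2839)/1.02=186.2446; Δ=(182.8471−208.2839)/(162.4100−125.1600)=-0.6829; B=V−Δ·S=287.9918
Sanity check at the root: Δ(0,0)·S0 + B(0,0) reproduces V0 = 186.2446.

(0,0): Delta=-0.6829 Bond=287.9918
(1,0): Delta=0.2715 Bond=174.3074
(1,1): Delta=-0.9689 Bond=340.2021
(2,0): Delta=0.1441 Bond=191.1872
(2,1): Delta=0.3096 Bond=172.5849
(2,2): Delta=-1.3520 Bond=414.8367
(3,0): Delta=10.2381 Bond=-696.4259
(3,1): Delta=-2.8811 Bond=541.6808
(3,2): Delta=1.2659 Bond=33.8416
(3,3): Delta=-2.1366 Bond=574.5247
V0=186.2446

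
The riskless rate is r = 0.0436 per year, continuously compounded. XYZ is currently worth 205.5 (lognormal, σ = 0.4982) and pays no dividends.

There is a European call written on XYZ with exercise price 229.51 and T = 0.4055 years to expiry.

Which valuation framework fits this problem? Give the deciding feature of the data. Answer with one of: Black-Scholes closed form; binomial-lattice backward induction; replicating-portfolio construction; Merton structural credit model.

framework: Black-Scholes closed form

Key observation: a European claim on XYZ (strike 229.51) — a lognormal (GBM) underlying with constant rate and volatility — has an exact closed-form value; no lattice or capital structure is involved.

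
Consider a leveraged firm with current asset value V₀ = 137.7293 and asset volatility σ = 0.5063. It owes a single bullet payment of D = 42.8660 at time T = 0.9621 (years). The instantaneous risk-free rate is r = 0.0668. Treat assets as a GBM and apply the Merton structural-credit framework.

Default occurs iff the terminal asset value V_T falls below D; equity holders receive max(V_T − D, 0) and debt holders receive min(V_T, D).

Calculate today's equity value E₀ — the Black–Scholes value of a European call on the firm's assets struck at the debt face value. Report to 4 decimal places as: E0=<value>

E0=97.6084

Work the structural quantities from V₀ = 137.7293 against face 42.8660:
d₁ = [ln(V₀/D) + (r + σ²/2)T] / (σ√T)
   = [ln(137.7293/42.8660) + (0.0668 + 0.5·0.5063²)·0.9621] / (0.5063·√0.9621)
   = [1.167211 + 0.187580] / 0.496613 = 2.728064
d₂ = d₁ − σ√T = 2.728064 − 0.496613 = 2.231451
N(d₁) = 0.996815,  N(d₂) = 0.987174,  e^(−rT) = 0.937753
E₀ = V₀·N(d₁) − D·e^(−rT)·N(d₂)
   = 137.7293·0.996815 − 42.8660·0.937753·0.987174 = 97.608407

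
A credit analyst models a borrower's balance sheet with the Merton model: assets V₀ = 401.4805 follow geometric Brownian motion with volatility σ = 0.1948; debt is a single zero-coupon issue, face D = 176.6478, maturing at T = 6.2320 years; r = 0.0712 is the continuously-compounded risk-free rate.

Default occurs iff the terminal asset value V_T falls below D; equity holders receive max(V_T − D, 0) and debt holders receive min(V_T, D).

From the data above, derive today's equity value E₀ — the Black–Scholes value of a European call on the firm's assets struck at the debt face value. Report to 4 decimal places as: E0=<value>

Apply the equity-as-call identities (strike 176.6478, horizon 6.2320 years):
d₁ = [ln(V₀/D) + (r + σ²/2)T] / (σ√T)
   = [ln(401.4805/176.6478) + (0.0712 + 0.5·0.1948²)·6.2320] / (0.1948·√6.2320)
   = [0.821001 + 0.561961] / 0.486298 = 2.843857
d₂ = d₁ − σ√T = 2.843857 − 0.486298 = 2.357558
N(d₁) = 0.997771,  N(d₂) = 0.990802,  e^(−rT) = 0.641646
E₀ = V₀·N(d₁) − D·e^(−rT)·N(d₂)
   = 401.4805·0.997771 − 176.6478·0.641646·0.990802 = 288.282936

E0=288.2829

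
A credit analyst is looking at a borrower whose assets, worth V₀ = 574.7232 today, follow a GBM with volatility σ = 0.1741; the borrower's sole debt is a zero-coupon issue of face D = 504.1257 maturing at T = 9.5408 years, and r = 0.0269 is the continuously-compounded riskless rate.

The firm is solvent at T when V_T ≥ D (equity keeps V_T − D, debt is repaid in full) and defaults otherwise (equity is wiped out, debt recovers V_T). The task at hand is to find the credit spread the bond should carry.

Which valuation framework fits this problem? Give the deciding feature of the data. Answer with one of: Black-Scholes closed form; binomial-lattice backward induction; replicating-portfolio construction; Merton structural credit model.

framework: Merton structural credit model

Key observation: the asked-for credit quantity lives on the firm's capital structure — asset value, asset volatility, debt face 504.1257 — which is the structural model's domain.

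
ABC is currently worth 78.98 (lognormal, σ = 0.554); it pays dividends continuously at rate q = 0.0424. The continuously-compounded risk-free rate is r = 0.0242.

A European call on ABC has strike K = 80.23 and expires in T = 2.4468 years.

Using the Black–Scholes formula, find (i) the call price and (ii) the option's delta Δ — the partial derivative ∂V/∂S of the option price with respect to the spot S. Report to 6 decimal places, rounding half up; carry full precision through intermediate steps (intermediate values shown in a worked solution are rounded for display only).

σ√T = 0.554·√2.4468 = 0.866581
d₁ = (ln(S/K) + (r−q+σ²/2)T) / (σ√T) = (ln(78.98/80.23) + (0.0242−0.0424+0.554²/2)·2.4468) / 0.866581 = (-0.015703 + 0.330949) / 0.866581 = 0.363782
d₂ = d₁ − σ√T = 0.363782 − 0.866581 = -0.502799
e^{−rT} = 0.942506
e^{−qT} = 0.901456
N(d₁) = 0.641990,  N(d₂) = 0.307553
Call price V = S·e^{−qT}·N(d₁) − K·e^{−rT}·N(d₂) = 45.707717 − 23.256317 = 22.451400
Δ = e^{−qT}·N(d₁) = 0.578725

price = 22.451400
Δ = 0.578725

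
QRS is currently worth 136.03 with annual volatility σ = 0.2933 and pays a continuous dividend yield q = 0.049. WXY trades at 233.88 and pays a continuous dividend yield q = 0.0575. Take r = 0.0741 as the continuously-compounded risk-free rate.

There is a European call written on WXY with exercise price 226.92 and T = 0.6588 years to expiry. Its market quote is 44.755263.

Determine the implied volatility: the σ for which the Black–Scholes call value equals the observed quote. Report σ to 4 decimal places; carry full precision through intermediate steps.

sigma = 0.5656

At σ = 0.5656 the Black–Scholes value reproduces the quote:
σ√T = 0.5656·√0.6588 = 0.459078
d₁ = (ln(S/K) + (r−q+σ²/2)T) / (σ√T) = (ln(233.88/226.92) + (0.0741−0.0575+0.5656²/2)·0.6588) / 0.459078 = (0.030211 + 0.116312) / 0.459078 = 0.319168
d₂ = d₁ − σ√T = 0.319168 − 0.459078 = -0.139910
e^{−rT} = 0.952355
e^{−qT} = 0.962828
N(d₁) = 0.625200,  N(d₂) = 0.444366
V = S·e^{−qT}·N(d₁) − K·e^{−rT}·N(d₂) = 140.786441 − 96.031178 = 44.755263 (matching the quote); vega is positive throughout, so no other σ reproduces this price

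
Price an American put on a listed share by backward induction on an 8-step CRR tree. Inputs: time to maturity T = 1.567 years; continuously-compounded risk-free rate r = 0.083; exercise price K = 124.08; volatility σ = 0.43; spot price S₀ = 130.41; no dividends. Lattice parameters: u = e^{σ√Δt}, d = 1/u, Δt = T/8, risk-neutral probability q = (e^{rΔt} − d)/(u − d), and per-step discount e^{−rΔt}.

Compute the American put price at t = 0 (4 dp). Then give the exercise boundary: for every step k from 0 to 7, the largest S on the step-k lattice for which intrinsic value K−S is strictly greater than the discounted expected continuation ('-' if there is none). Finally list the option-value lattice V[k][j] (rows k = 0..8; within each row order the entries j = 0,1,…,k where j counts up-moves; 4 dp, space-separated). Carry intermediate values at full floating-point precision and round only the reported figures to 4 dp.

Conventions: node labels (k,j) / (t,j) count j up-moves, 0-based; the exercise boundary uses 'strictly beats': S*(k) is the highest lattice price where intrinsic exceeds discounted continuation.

params: Δt=0.19587 u=1.20962 d=0.82670 q=0.49537 e^(-rΔt)=0.98387
t_8 payoffs: 95.6281 82.4495 63.1668 34.9526 0.0000 0.0000 0.0000 0.0000 0.0000
t_7: node(7,0) S=34.4161 payoff=89.6639 vs cont=87.6630 → 89.6639 [stop]  node(7,1) S=50.3572 payoff=73.7228 vs cont=71.7219 → 73.7228 [stop]  node(7,2) S=73.6820 payoff=50.3980 vs cont=48.3971 → 50.3980 [stop]  node(7,3) S=107.8105 payoff=16.2695 vs cont=17.3537 → 17.3537 [wait]  node(7,4) S=157.7469 payoff=0.0000 vs cont=0.0000 → 0.0000 [wait]  node(7,5) S=230.8132 payoff=0.0000 vs cont=0.0000 → 0.0000 [wait]  node(7,6) S=337.7228 payoff=0.0000 vs cont=0.0000 → 0.0000 [wait]  node(7,7) S=494.1515 payoff=0.0000 vs cont=0.0000 → 0.0000 [wait]  ⇒ S*(7)=73.6820
t_6: node(6,0) S=41.6305 payoff=82.4495 vs cont=80.4486 → 82.4495 [stop]  node(6,1) S=60.9132 payoff=63.1668 vs cont=61.1659 → 63.1668 [stop]  node(6,2) S=89.1274 payoff=34.9526 vs cont=33.4801 → 34.9526 [stop]  node(6,3) S=130.4100 payoff=0.0000 vs cont=8.6160 → 8.6160 [wait]  node(6,4) S=190.8142 payoff=0.0000 vs cont=0.0000 → 0.0000 [wait]  node(6,5) S=279.1968 payoff=0.0000 vs cont=0.0000 → 0.0000 [wait]  node(6,6) S=408.5171 payoff=0.0000 vs cont=0.0000 → 0.0000 [wait]  ⇒ S*(6)=89.1274
t_5: node(5,0) S=50.3572 payoff=73.7228 vs cont=71.7219 → 73.7228 [stop]  node(5,1) S=73.6820 payoff=50.3980 vs cont=48.3971 → 50.3980 [stop]  node(5,2) S=107.8105 payoff=16.2695 vs cont=21.5530 → 21.5530 [wait]  node(5,3) S=157.7469 payoff=0.0000 vs cont=4.2778 → 4.2778 [wait]  node(5,4) S=230.8132 payoff=0.0000 vs cont=0.0000 → 0.0000 [wait]  node(5,5) S=337.7228 payoff=0.0000 vs cont=0.0000 → 0.0000 [wait]  ⇒ S*(5)=73.6820
t_4: node(4,0) S=60.9132 payoff=63.1668 vs cont=61.1659 → 63.1668 [stop]  node(4,1) S=89.1274 payoff=34.9526 vs cont=35.5267 → 35.5267 [wait]  node(4,2) S=130.4100 payoff=0.0000 vs cont=12.7858 → 12.7858 [wait]  node(4,3) S=190.8142 payoff=0.0000 vs cont=2.1239 → 2.1239 [wait]  node(4,4) S=279.1968 payoff=0.0000 vs cont=0.0000 → 0.0000 [wait]  ⇒ S*(4)=60.9132
t_3: node(3,0) S=73.6820 payoff=50.3980 vs cont=48.6769 → 50.3980 [stop]  node(3,1) S=107.8105 payoff=16.2695 vs cont=23.8703 → 23.8703 [wait]  node(3,2) S=157.7469 payoff=0.0000 vs cont=7.3832 → 7.3832 [wait]  node(3,3) S=230.8132 payoff=0.0000 vs cont=1.0545 → 1.0545 [wait]  ⇒ S*(3)=73.6820
t_2: node(2,0) S=89.1274 payoff=34.9526 vs cont=36.6562 → 36.6562 [wait]  node(2,1) S=130.4100 payoff=0.0000 vs cont=15.4498 → 15.4498 [wait]  node(2,2) S=190.8142 payoff=0.0000 vs cont=4.1796 → 4.1796 [wait]  ⇒ S*(2)=-
t_1: node(1,0) S=107.8105 payoff=16.2695 vs cont=25.7295 → 25.7295 [wait]  node(1,1) S=157.7469 payoff=0.0000 vs cont=9.7078 → 9.7078 [wait]  ⇒ S*(1)=-
t_0: node(0,0) S=130.4100 payoff=0.0000 vs cont=17.5059 → 17.5059 [wait]  ⇒ S*(0)=-

price = 17.5059
boundary = - - - 73.6820 60.9132 73.6820 89.1274 73.6820
tree:
17.5059
25.7295 9.7078
36.6562 15.4498 4.1796
50.3980 23.8703 7.3832 1.0545
63.1668 35.5267 12.7858 2.1239 0.0000
73.7228 50.3980 21.5530 4.2778 0.0000 0.0000
82.4495 63.1668 34.9526 8.6160 0.0000 0.0000 0.0000
89.6639 73.7228 50.3980 17.3537 0.0000 0.0000 0.0000 0.0000
95.6281 82.4495 63.1668 34.9526 0.0000 0.0000 0.0000 0.0000 0.0000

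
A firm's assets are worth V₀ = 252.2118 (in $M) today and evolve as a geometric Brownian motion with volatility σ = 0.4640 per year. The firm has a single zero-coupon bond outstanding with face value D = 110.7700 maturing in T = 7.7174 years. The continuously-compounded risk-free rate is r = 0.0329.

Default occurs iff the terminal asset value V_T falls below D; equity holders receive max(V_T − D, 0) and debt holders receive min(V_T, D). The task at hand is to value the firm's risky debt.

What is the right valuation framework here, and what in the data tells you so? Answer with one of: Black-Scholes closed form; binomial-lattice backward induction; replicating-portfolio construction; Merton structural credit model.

Key observation: a levered firm with one bullet debt due at 7.7174 years is the canonical structural-credit setup: equity is a call on the firm's assets struck at the face value.

framework: Merton structural credit model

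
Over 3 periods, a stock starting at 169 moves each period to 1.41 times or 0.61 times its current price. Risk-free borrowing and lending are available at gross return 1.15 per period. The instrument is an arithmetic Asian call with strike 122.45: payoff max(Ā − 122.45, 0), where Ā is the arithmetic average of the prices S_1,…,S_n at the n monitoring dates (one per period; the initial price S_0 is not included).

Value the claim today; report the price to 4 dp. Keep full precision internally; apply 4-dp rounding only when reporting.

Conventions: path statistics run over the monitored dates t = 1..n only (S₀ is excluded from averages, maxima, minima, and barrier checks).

price = 70.8622

Under the martingale measure an up-move has probability p* = 0.6750; value the claim as the probability-weighted average of per-path payoffs, discounted 3 periods at R = 1.15.
Enumerate all 2^3 = 8 price paths (U = up ×1.41, D = down ×0.61); each path with k up-moves has probability p*^k·(1−p*)^(3−k).
DDD: Ā=68.1116, payoff=0.0000, prob=0.034328
UDD: Ā=157.4382, payoff=34.9882, prob=0.071297
DUD: Ā=112.3715, payoff=0.0000, prob=0.071297
UUD: Ā=259.7440, payoff=137.2940, prob=0.148078
DDU: Ā=84.8809, payoff=0.0000, prob=0.071297
UDU: Ā=196.2000, payoff=73.7500, prob=0.148078
DUU: Ā=151.1334, payoff=28.6834, prob=0.148078
UUU: Ā=349.3411, payoff=226.8911, prob=0.307547
Price = Σ prob·payoff / R^3 = 107.772586 / 1.520875 = 70.8622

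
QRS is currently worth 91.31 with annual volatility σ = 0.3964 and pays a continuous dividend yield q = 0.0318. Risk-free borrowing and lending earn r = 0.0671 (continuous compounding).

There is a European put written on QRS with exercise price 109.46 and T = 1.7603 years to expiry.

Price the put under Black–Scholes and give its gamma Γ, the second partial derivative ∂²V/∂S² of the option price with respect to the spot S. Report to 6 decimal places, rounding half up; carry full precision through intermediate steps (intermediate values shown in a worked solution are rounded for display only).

price = 24.979787
Γ = 0.007850

σ√T = 0.3964·√1.7603 = 0.525929
d₁ = (ln(S/K) + (r−q+σ²/2)T) / (σ√T) = (ln(91.31/109.46) + (0.0671−0.0318+0.3964²/2)·1.7603) / 0.525929 = (-0.181299 + 0.200439) / 0.525929 = 0.036393
d₂ = d₁ − σ√T = 0.036393 − 0.525929 = -0.489536
e^{−rT} = 0.888593
e^{−qT} = 0.945560
N(−d₁) = 0.485484,  N(−d₂) = 0.687769
Put price V = K·e^{−rT}·N(−d₂) − S·e^{−qT}·N(−d₁) = 66.896080 − 41.916293 = 24.979787
φ(d₁) = (1/√(2π))·e^{−d₁²/2} = 0.398678
Γ = e^{−qT}·φ(d₁) / (S·σ·√T) = 0.007850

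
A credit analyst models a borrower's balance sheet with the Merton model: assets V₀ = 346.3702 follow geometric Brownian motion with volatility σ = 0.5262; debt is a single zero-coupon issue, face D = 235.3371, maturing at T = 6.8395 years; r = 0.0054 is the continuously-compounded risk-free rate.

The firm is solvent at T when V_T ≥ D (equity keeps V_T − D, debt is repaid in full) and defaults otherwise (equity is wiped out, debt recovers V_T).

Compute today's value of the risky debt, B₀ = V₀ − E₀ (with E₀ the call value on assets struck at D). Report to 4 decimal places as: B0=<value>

Apply the equity-as-call identities (strike 235.3371, horizon 6.8395 years):
d₁ = [ln(V₀/D) + (r + σ²/2)T] / (σ√T)
   = [ln(346.3702/235.3371) + (0.0054 + 0.5·0.5262²)·6.8395] / (0.5262·√6.8395)
   = [0.386489 + 0.983816] / 1.376141 = 0.995759
d₂ = d₁ − σ√T = 0.995759 − 1.376141 = -0.380382
N(d₁) = 0.840316,  N(d₂) = 0.351831,  e^(−rT) = 0.963740
E₀ = V₀·N(d₁) − D·e^(−rT)·N(d₂)
   = 346.3702·0.840316 − 235.3371·0.963740·0.351831 = 211.263953
B₀ = V₀ − E₀ = 346.3702 − 211.263953 = 135.106247

B0=135.1062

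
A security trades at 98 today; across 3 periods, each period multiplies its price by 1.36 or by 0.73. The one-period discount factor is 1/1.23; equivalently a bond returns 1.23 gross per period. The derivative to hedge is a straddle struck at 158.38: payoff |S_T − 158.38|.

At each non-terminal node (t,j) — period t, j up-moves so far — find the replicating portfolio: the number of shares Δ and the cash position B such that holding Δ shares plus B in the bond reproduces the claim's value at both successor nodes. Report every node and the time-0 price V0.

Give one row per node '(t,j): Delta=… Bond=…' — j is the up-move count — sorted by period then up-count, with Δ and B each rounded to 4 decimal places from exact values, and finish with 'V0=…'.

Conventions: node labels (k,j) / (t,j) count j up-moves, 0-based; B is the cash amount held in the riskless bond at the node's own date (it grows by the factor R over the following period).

Under the risk-neutral measure, an up-move has probability p* = (R−d)/(u−d) = 0.7937 and values discount at R = 1.23.
At maturity the claim pays: V(3,0)=120.2563, V(3,1)=87.3551, V(3,2)=26.0596, V(3,3)=88.1347
(2,0): S=52.2242. Δ = (V_up−V_dn)/(S_up−S_dn) = (87.3551−120.2563)/(71.0249−38.1237) = -1.0000. V = [p*·87.3551 + (1−p*)·120.2563]/1.23 = 76.5400. B = V − Δ·S = 128.7642.
(2,1): S=97.2944. Δ = (V_up−V_dn)/(S_up−S_dn) = (26.0596−87.3551)/(132.3204−71.0249) = -1.0000. V = [p*·26.0596 + (1−p*)·87.3551]/1.23 = 31.4698. B = V − Δ·S = 128.7642.
(2,2): S=181.2608. Δ = (V_up−V_dn)/(S_up−S_dn) = (88.1347−26.0596)/(246.5147−132.3204) = 0.5436. V = [p*·88.1347 + (1−p*)·26.0596]/1.23 = 61.2403. B = V − Δ·S = -37.2916.
(1,0): S=71.5400. Δ = (V_up−V_dn)/(S_up−S_dn) = (31.4698−76.5400)/(97.2944−52.2242) = -1.0000. V = [p*·31.4698 + (1−p*)·76.5400]/1.23 = 33.1464. B = V − Δ·S = 104.6864.
(1,1): S=133.2800. Δ = (V_up−V_dn)/(S_up−S_dn) = (61.2403−31.4698)/(181.2608−97.2944) = 0.3546. V = [p*·61.2403 + (1−p*)·31.4698]/1.23 = 44.7944. B = V − Δ·S = -2.4602.
(0,0): S=98.0000. Δ = (V_up−V_dn)/(S_up−S_dn) = (44.7944−33.1464)/(133.2800−71.5400) = 0.1887. V = [p*·44.7944 + (1−p*)·33.1464]/1.23 = 34.4641. B = V − Δ·S = 15.9751.
Sanity check at the root: Δ(0,0)·S0 + B(0,0) reproduces V0 = 34.4641.

(0,0): Delta=0.1887 Bond=15.9751
(1,0): Delta=-1.0000 Bond=104.6864
(1,1): Delta=0.3546 Bond=-2.4602
(2,0): Delta=-1.0000 Bond=128.7642
(2,1): Delta=-1.0000 Bond=128.7642
(2,2): Delta=0.5436 Bond=-37.2916
V0=34.4641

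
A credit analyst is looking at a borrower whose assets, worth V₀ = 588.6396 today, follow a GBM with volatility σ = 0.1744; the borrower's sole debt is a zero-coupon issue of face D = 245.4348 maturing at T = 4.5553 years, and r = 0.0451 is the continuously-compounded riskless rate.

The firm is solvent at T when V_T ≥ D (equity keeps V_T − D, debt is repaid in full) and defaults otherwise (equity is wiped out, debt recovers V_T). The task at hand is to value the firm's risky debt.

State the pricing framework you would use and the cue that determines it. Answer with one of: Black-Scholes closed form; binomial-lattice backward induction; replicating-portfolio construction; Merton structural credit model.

Key observation: assets follow a GBM and default happens iff V_T < 245.4348; valuing claims on that split (equity as a call, risky debt as the residual) is the structural model's definition.

framework: Merton structural credit model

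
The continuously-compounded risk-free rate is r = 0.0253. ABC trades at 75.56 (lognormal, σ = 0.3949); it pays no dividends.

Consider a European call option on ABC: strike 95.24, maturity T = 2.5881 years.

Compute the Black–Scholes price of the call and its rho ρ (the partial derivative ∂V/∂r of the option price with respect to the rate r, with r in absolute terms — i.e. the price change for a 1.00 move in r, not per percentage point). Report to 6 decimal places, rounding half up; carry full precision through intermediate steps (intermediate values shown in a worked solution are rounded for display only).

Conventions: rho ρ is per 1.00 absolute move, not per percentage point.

σ√T = 0.3949·√2.5881 = 0.635298
d₁ = (ln(S/K) + (r+σ²/2)T) / (σ√T) = (ln(75.56/95.24) + (0.0253+0.3949²/2)·2.5881) / 0.635298 = (-0.231473 + 0.267281) / 0.635298 = 0.056364
d₂ = d₁ − σ√T = 0.056364 − 0.635298 = -0.578934
e^{−rT} = 0.936619
N(d₁) = 0.522474,  N(d₂) = 0.281317
Call price V = S·N(d₁) − K·e^{−rT}·N(d₂) = 39.478139 − 25.094458 = 14.383681
ρ = K·T·e^{−rT}·N(d₂) = 64.946966

price = 14.383681
ρ = 64.946966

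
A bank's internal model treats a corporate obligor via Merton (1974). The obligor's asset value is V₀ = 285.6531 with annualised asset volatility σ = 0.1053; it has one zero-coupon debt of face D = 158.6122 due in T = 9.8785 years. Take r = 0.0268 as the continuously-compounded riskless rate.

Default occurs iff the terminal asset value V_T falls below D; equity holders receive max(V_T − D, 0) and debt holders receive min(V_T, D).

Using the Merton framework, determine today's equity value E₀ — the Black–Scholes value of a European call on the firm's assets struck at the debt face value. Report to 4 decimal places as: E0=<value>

Work the structural quantities from V₀ = 285.6531 against face 158.6122:
d₁ = [ln(V₀/D) + (r + σ²/2)T] / (σ√T)
   = [ln(285.6531/158.6122) + (0.0268 + 0.5·0.1053²)·9.8785] / (0.1053·√9.8785)
   = [0.588316 + 0.319511] / 0.330959 = 2.743020
d₂ = d₁ − σ√T = 2.743020 − 0.330959 = 2.412061
N(d₁) = 0.996956,  N(d₂) = 0.992069,  e^(−rT) = 0.767403
E₀ = V₀·N(d₁) − D·e^(−rT)·N(d₂)
   = 285.6531·0.996956 − 158.6122·0.767403·0.992069 = 164.029605

E0=164.0296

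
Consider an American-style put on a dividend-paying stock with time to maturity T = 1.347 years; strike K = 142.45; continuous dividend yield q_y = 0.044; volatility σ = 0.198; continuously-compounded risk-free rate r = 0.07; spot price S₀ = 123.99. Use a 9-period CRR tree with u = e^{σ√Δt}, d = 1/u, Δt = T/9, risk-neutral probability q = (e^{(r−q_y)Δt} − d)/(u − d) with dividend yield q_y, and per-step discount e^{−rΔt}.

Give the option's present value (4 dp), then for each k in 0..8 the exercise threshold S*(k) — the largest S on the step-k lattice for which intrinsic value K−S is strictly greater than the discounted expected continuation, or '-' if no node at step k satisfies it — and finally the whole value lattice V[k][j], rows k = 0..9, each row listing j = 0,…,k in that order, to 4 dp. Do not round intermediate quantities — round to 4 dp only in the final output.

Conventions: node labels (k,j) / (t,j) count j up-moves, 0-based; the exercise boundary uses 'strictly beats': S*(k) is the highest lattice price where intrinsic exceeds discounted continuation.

price = 20.8518
boundary = - - 106.3783 114.8470 106.3783 114.8470 106.3783 114.8470 123.9900
tree:
20.8518
27.8065 14.5035
36.0717 20.3248 9.1285
43.9160 27.6030 13.6501 4.9091
51.1819 36.0717 19.7726 7.9635 2.0326
57.9119 43.9160 27.6030 12.5480 3.6584 0.4894
64.1457 51.1819 36.0717 19.0579 6.4608 1.0017 0.0000
69.9199 57.9119 43.9160 27.6030 11.1214 2.0502 0.0000 0.0000
75.2682 64.1457 51.1819 36.0717 18.4600 4.1964 0.0000 0.0000 0.0000
80.2222 69.9199 57.9119 43.9160 27.6030 8.5892 0.0000 0.0000 0.0000 0.0000

Δt=0.14967, u=1.07961, d=0.92626, q=0.50628, disc=e^(-rΔt)=0.98958
k=9 terminal: V=max(K-S,0) → 80.2222 69.9199 57.9119 43.9160 27.6030 8.5892 0.0000 0.0000 0.0000 0.0000
k=8: j=0 S=67.1818 intr=75.2682 cont=74.2246 V=75.2682[EX]; j=1 S=78.3043 intr=64.1457 cont=63.1751 V=64.1457[EX]; j=2 S=91.2681 intr=51.1819 cont=50.2963 V=51.1819[EX]; j=3 S=106.3783 intr=36.0717 cont=35.2854 V=36.0717[EX]; j=4 S=123.9900 intr=18.4600 cont=17.7892 V=18.4600[EX]; j=5 S=144.5175 intr=0.0000 cont=4.1964 V=4.1964[hold]; j=6 S=168.4435 intr=0.0000 cont=0.0000 V=0.0000[hold]; j=7 S=196.3306 intr=0.0000 cont=0.0000 V=0.0000[hold]; j=8 S=228.8346 intr=0.0000 cont=0.0000 V=0.0000[hold]  S*(8)=123.9900
k=7: j=0 S=72.5301 intr=69.9199 cont=68.9113 V=69.9199[EX]; j=1 S=84.5381 intr=57.9119 cont=56.9822 V=57.9119[EX]; j=2 S=98.5340 intr=43.9160 cont=43.0782 V=43.9160[EX]; j=3 S=114.8470 intr=27.6030 cont=26.8722 V=27.6030[EX]; j=4 S=133.8608 intr=8.5892 cont=11.1214 V=11.1214[hold]; j=5 S=156.0225 intr=0.0000 cont=2.0502 V=2.0502[hold]; j=6 S=181.8532 intr=0.0000 cont=0.0000 V=0.0000[hold]; j=7 S=211.9604 intr=0.0000 cont=0.0000 V=0.0000[hold]  S*(7)=114.8470
k=6: j=0 S=78.3043 intr=64.1457 cont=63.1751 V=64.1457[EX]; j=1 S=91.2681 intr=51.1819 cont=50.2963 V=51.1819[EX]; j=2 S=106.3783 intr=36.0717 cont=35.2854 V=36.0717[EX]; j=3 S=123.9900 intr=18.4600 cont=19.0579 V=19.0579[hold]; j=4 S=144.5175 intr=0.0000 cont=6.4608 V=6.4608[hold]; j=5 S=168.4435 intr=0.0000 cont=1.0017 V=1.0017[hold]; j=6 S=196.3306 intr=0.0000 cont=0.0000 V=0.0000[hold]  S*(6)=106.3783
k=5: j=0 S=84.5381 intr=57.9119 cont=56.9822 V=57.9119[EX]; j=1 S=98.5340 intr=43.9160 cont=43.0782 V=43.9160[EX]; j=2 S=114.8470 intr=27.6030 cont=27.1717 V=27.6030[EX]; j=3 S=133.8608 intr=8.5892 cont=12.5480 V=12.5480[hold]; j=4 S=156.0225 intr=0.0000 cont=3.6584 V=3.6584[hold]; j=5 S=181.8532 intr=0.0000 cont=0.4894 V=0.4894[hold]  S*(5)=114.8470
k=4: j=0 S=91.2681 intr=51.1819 cont=50.2963 V=51.1819[EX]; j=1 S=106.3783 intr=36.0717 cont=35.2854 V=36.0717[EX]; j=2 S=123.9900 intr=18.4600 cont=19.7726 V=19.7726[hold]; j=3 S=144.5175 intr=0.0000 cont=7.9635 V=7.9635[hold]; j=4 S=168.4435 intr=0.0000 cont=2.0326 V=2.0326[hold]  S*(4)=106.3783
k=3: j=0 S=98.5340 intr=43.9160 cont=43.0782 V=43.9160[EX]; j=1 S=114.8470 intr=27.6030 cont=27.5298 V=27.6030[EX]; j=2 S=133.8608 intr=8.5892 cont=13.6501 V=13.6501[hold]; j=3 S=156.0225 intr=0.0000 cont=4.9091 V=4.9091[hold]  S*(3)=114.8470
k=2: j=0 S=106.3783 intr=36.0717 cont=35.2854 V=36.0717[EX]; j=1 S=123.9900 intr=18.4600 cont=20.3248 V=20.3248[hold]; j=2 S=144.5175 intr=0.0000 cont=9.1285 V=9.1285[hold]  S*(2)=106.3783
k=1: j=0 S=114.8470 intr=27.6030 cont=27.8065 V=27.8065[hold]; j=1 S=133.8608 intr=8.5892 cont=14.5035 V=14.5035[hold]  S*(1)=-
k=0: j=0 S=123.9900 intr=18.4600 cont=20.8518 V=20.8518[hold]  S*(0)=-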